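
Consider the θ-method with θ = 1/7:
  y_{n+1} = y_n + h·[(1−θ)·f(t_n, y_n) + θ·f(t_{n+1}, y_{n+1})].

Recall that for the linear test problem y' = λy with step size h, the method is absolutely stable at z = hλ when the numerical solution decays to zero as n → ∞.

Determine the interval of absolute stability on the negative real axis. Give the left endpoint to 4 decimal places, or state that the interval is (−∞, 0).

Set f=λy, z=hλ:
  y_{n+1} = y_n + z·[6/7·y_n + 1/7·y_{n+1}] ⇒ (1 − 1/7z)y_{n+1} = (1 + 6/7z)y_n
  Hence R(z) = (1 + 6/7z)/(1 − 1/7z).

Boundary: |R(x)|=1, x<0.
x=-1.39: |R|=0.1597
R=−1: 1+6/7x = −1+1/7x ⇒ -5/7x=2 ⇒ x=2/(-5/7)=-2.8000
Confirm numerically:
  x=-1.959: |R|=0.53064 <1
  x=-1.760: |R|=0.40639 <1
  x=-1.415: |R|=0.17706 <1
  x=-3.126: |R|=1.16097 >1
  x=-3.022: |R|=1.11076 >1
  x=-2.975: |R|=1.08772 >1
Interval (-2.8000, 0).

(-2.8000, 0).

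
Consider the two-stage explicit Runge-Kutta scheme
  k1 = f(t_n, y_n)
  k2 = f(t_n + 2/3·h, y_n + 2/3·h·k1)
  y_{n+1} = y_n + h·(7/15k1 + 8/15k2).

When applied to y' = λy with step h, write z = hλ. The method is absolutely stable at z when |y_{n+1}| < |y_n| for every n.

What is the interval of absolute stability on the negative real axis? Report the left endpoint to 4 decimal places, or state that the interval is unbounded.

With y'=λy (z=hλ):
  k1=λy_n ⇒ h·k1=z·y_n;  k2=λ(1+2/3z)y_n ⇒ h·k2=z(1+2/3z)y_n
  y_{n+1}/y_n = 1 + 7/15z + 8/15z(1+2/3z) = 1 + z + 16/45z²
  so R(z) = 1 + z + 16/45z².

Boundary: |R(x)|=1, x<0.
x=-1.52: |R|=0.3015
R=1: x+16/45x²=0 ⇒ x=−45/16=-2.8125; min R=1−1/(4·16/45)=0.2969>−1
Confirm numerically:
  x=-2.066: |R|=0.45164 <1
  x=-1.855: |R|=0.36848 <1
  x=-1.392: |R|=0.29695 <1
  x=-3.145: |R|=1.37181 >1
  x=-3.036: |R|=1.24126 >1
  x=-2.835: |R|=1.02268 >1
So |R|<1 on (-2.8125, 0).

z∈(-2.8125,0).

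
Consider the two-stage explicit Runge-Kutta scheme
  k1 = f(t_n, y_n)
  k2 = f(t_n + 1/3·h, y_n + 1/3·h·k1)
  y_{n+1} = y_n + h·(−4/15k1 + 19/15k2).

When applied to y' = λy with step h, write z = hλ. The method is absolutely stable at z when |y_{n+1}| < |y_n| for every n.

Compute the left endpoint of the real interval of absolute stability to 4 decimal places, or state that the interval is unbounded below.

z* = -2.3684.

With y'=λy (z=hλ):
  k1=λy_n ⇒ h·k1=z·y_n;  k2=λ(1+1/3z)y_n ⇒ h·k2=z(1+1/3z)y_n
  y_{n+1}/y_n = 1 − 4/15z + 19/15z(1+1/3z) = 1 + z + 19/45z²
  Hence R(z) = 1 + z + 19/45z².

Find x<0 with |R(x)|<1.
x=-0.48: |R|=0.6173
R=1: x+19/45x²=0 ⇒ x=−45/19=-2.3684; min R=1−1/(4·19/45)=0.4079>−1
Confirm numerically:
  x=-1.995: |R|=0.68546 <1
  x=-1.553: |R|=0.46532 <1
  x=-1.526: |R|=0.45722 <1
  x=-2.900: |R|=1.65089 >1
  x=-2.824: |R|=1.54321 >1
  x=-2.434: |R|=1.06739 >1
So |R|<1 on (-2.3684, 0).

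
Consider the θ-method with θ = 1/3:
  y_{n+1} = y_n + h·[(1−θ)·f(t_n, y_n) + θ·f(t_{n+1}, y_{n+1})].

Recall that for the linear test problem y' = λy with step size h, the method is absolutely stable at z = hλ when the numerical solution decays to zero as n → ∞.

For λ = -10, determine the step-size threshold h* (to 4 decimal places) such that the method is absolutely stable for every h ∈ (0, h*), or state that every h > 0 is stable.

Test eqn y'=λy, z=hλ:
  y_{n+1} = y_n + z·[2/3·y_n + 1/3·y_{n+1}] ⇒ (1 − 1/3z)y_{n+1} = (1 + 2/3z)y_n
  so R(z) = (1 + 2/3z)/(1 − 1/3z).

Need |R(x)|<1, x<0.
x=-0.37: |R|=0.6706
R=−1: 1+2/3x = −1+1/3x ⇒ -1/3x=2 ⇒ x=2/(-1/3)=-6.0000
Confirm numerically:
  x=-5.597: |R|=0.95312 <1
  x=-5.590: |R|=0.95227 <1
  x=-2.550: |R|=0.37838 <1
  x=-6.316: |R|=1.03392 >1
  x=-6.173: |R|=1.01886 >1
  x=-6.029: |R|=1.00321 >1
So |R|<1 on (-6.0000, 0).

(-6.0000,0); λ=-10 ⇒ h* = (6)/10 = 0.6000.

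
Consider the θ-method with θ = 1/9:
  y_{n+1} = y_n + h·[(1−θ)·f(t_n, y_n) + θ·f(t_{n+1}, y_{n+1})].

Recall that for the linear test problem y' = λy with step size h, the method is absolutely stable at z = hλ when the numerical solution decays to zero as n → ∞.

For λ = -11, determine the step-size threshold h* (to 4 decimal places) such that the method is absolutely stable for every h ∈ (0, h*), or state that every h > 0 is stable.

With y'=λy (z=hλ):
  y_{n+1} = y_n + z·[8/9·y_n + 1/9·y_{n+1}] ⇒ (1 − 1/9z)y_{n+1} = (1 + 8/9z)y_n
  R(z) = (1 + 8/9z)/(1 − 1/9z).

Boundary: |R(x)|=1, x<0.
x=-1.36: |R|=0.1815
R=−1: 1+8/9x = −1+1/9x ⇒ -7/9x=2 ⇒ x=2/(-7/9)=-2.5714
Confirm numerically:
  x=-2.119: |R|=0.71517 <1
  x=-1.657: |R|=0.39936 <1
  x=-1.215: |R|=0.07048 <1
  x=-1.165: |R|=0.03148 <1
  x=-3.164: |R|=1.34101 >1
  x=-2.838: |R|=1.15763 >1
  x=-2.614: |R|=1.02566 >1
Interval (-2.5714, 0).

(-2.5714,0); λ=-11 ⇒ h* = (18/7)/11 = 0.2338.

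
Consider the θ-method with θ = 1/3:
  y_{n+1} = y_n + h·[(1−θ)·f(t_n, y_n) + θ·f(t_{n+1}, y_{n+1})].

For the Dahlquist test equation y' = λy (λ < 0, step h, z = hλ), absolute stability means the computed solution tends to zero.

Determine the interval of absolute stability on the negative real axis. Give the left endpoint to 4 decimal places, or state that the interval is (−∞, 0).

Test eqn y'=λy, z=hλ:
  y_{n+1} = y_n + z·[2/3·y_n + 1/3·y_{n+1}] ⇒ (1 − 1/3z)y_{n+1} = (1 + 2/3z)y_n
  ⇒ R(z) = (1 + 2/3z)/(1 − 1/3z).

Solve |R(x)|<1 on ℝ⁻.
x=-0.92: |R|=0.2959
R=−1: 1+2/3x = −1+1/3x ⇒ -1/3x=2 ⇒ x=2/(-1/3)=-6.0000
Confirm numerically:
  x=-4.989: |R|=0.87345 <1
  x=-4.312: |R|=0.76915 <1
  x=-4.245: |R|=0.75776 <1
  x=-6.324: |R|=1.03475 >1
  x=-6.323: |R|=1.03465 >1
  x=-6.101: |R|=1.01110 >1
So |R|<1 on (-6.0000, 0).

z∈(-6.0000,0).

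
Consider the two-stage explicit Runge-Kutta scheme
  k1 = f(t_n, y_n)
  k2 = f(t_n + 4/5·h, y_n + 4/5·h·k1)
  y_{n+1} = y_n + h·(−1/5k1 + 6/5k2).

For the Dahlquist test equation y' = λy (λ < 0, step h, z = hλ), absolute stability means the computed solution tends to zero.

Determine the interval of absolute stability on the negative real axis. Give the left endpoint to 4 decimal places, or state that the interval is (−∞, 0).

Test eqn y'=λy, z=hλ:
  k1=λy_n ⇒ h·k1=z·y_n;  k2=λ(1+4/5z)y_n ⇒ h·k2=z(1+4/5z)y_n
  y_{n+1}/y_n = 1 − 1/5z + 6/5z(1+4/5z) = 1 + z + 24/25z²
  ⇒ R(z) = 1 + z + 24/25z².

Boundary: |R(x)|=1, x<0.
x=-1.72: |R|=2.1201
R=1: x+24/25x²=0 ⇒ x=−25/24=-1.0417; min R=1−1/(4·24/25)=0.7396>−1
Confirm numerically:
  x=-0.701: |R|=0.77074 <1
  x=-0.598: |R|=0.74530 <1
  x=-0.576: |R|=0.74250 <1
  x=-1.450: |R|=1.56840 >1
  x=-1.094: |R|=1.05496 >1
  x=-1.090: |R|=1.05058 >1
Stable set (-1.0417, 0).

(-1.0417, 0).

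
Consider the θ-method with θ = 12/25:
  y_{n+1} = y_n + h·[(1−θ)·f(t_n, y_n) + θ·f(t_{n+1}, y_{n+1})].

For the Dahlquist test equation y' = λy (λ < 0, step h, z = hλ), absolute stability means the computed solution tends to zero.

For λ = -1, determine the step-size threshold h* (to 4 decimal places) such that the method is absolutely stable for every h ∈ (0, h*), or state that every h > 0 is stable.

Test eqn y'=λy, z=hλ:
  y_{n+1} = y_n + z·[13/25·y_n + 12/25·y_{n+1}] ⇒ (1 − 12/25z)y_{n+1} = (1 + 13/25z)y_n
  so R(z) = (1 + 13/25z)/(1 − 12/25z).

Boundary: |R(x)|=1, x<0.
x=-0.53: |R|=0.5775
R=−1: 1+13/25x = −1+12/25x ⇒ -1/25x=2 ⇒ x=2/(-1/25)=-50.0000
Confirm numerically:
  x=-35.661: |R|=0.96834 <1
  x=-35.427: |R|=0.96762 <1
  x=-31.976: |R|=0.95590 <1
  x=-30.223: |R|=0.94899 <1
  x=-50.586: |R|=1.00093 >1
  x=-50.446: |R|=1.00071 >1
Stable set (-50.0000, 0).

(-50.0000,0); λ=-1 ⇒ h* = (50)/1 = 50.0000.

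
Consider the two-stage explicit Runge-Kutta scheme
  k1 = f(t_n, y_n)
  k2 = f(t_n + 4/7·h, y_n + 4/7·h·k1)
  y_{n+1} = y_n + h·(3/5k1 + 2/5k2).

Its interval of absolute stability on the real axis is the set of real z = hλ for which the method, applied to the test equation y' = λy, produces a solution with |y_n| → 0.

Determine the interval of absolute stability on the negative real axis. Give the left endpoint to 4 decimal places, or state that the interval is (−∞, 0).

With y'=λy (z=hλ):
  k1=λy_n ⇒ h·k1=z·y_n;  k2=λ(1+4/7z)y_n ⇒ h·k2=z(1+4/7z)y_n
  y_{n+1}/y_n = 1 + 3/5z + 2/5z(1+4/7z) = 1 + z + 8/35z²
  R(z) = 1 + z + 8/35z².

Boundary: |R(x)|=1, x<0.
x=-1.71: |R|=0.0416
R=1: x+8/35x²=0 ⇒ x=−35/8=-4.3750; min R=1−1/(4·8/35)=-0.0938>−1
Confirm numerically:
  x=-2.943: |R|=0.03671 <1
  x=-2.613: |R|=0.05237 <1
  x=-2.317: |R|=0.08992 <1
  x=-1.840: |R|=0.06615 <1
  x=-4.549: |R|=1.18092 >1
  x=-4.511: |R|=1.14023 >1
Interval (-4.3750, 0).

(-4.3750, 0).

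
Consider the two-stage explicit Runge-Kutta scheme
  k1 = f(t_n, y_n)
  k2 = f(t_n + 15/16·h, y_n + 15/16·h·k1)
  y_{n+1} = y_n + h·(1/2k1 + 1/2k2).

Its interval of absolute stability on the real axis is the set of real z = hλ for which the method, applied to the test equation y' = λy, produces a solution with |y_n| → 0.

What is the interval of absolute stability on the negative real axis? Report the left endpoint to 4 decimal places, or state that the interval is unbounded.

z∈(-2.1333,0).

Test eqn y'=λy, z=hλ:
  k1=λy_n ⇒ h·k1=z·y_n;  k2=λ(1+15/16z)y_n ⇒ h·k2=z(1+15/16z)y_n
  y_{n+1}/y_n = 1 + 1/2z + 1/2z(1+15/16z) = 1 + z + 15/32z²
  so R(z) = 1 + z + 15/32z².

Solve |R(x)|<1 on ℝ⁻.
x=-1.12: |R|=0.4680
R=1: x+15/32x²=0 ⇒ x=−32/15=-2.1333; min R=1−1/(4·15/32)=0.4667>−1
Confirm numerically:
  x=-1.488: |R|=0.54988 <1
  x=-1.146: |R|=0.46962 <1
  x=-1.090: |R|=0.46692 <1
  x=-0.903: |R|=0.47922 <1
  x=-2.686: |R|=1.69584 >1
  x=-2.445: |R|=1.35720 >1
So |R|<1 on (-2.1333, 0).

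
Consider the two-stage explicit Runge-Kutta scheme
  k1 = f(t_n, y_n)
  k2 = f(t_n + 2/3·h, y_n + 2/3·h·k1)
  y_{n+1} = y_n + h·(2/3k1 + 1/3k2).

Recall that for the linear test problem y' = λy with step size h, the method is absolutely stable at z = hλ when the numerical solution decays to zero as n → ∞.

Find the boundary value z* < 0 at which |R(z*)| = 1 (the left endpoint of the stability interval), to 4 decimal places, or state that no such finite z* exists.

z* = -4.5000.

Test eqn y'=λy, z=hλ:
  k1=λy_n ⇒ h·k1=z·y_n;  k2=λ(1+2/3z)y_n ⇒ h·k2=z(1+2/3z)y_n
  y_{n+1}/y_n = 1 + 2/3z + 1/3z(1+2/3z) = 1 + z + 2/9z²
  so R(z) = 1 + z + 2/9z².

Boundary: |R(x)|=1, x<0.
x=-1.12: |R|=0.1588
R=1: x+2/9x²=0 ⇒ x=−9/2=-4.5000; min R=1−1/(4·2/9)=-0.1250>−1
Confirm numerically:
  x=-4.088: |R|=0.62572 <1
  x=-2.417: |R|=0.11880 <1
  x=-1.944: |R|=0.10419 <1
  x=-5.081: |R|=1.65601 >1
  x=-4.850: |R|=1.37722 >1
  x=-4.671: |R|=1.17750 >1
Stable set (-4.5000, 0).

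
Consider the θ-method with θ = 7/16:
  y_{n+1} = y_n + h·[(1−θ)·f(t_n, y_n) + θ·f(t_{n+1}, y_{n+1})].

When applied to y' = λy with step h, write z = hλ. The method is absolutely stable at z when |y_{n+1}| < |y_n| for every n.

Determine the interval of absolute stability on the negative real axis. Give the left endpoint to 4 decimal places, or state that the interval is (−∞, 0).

With y'=λy (z=hλ):
  y_{n+1} = y_n + z·[9/16·y_n + 7/16·y_{n+1}] ⇒ (1 − 7/16z)y_{n+1} = (1 + 9/16z)y_n
  so R(z) = (1 + 9/16z)/(1 − 7/16z).

Solve |R(x)|<1 on ℝ⁻.
x=-1.61: |R|=0.0554
R=−1: 1+9/16x = −1+7/16x ⇒ -1/8x=2 ⇒ x=2/(-1/8)=-16.0000
Confirm numerically:
  x=-12.408: |R|=0.93015 <1
  x=-10.180: |R|=0.86661 <1
  x=-9.157: |R|=0.82914 <1
  x=-16.457: |R|=1.00697 >1
  x=-16.214: |R|=1.00331 >1
Stable set (-16.0000, 0).

z∈(-16.0000,0).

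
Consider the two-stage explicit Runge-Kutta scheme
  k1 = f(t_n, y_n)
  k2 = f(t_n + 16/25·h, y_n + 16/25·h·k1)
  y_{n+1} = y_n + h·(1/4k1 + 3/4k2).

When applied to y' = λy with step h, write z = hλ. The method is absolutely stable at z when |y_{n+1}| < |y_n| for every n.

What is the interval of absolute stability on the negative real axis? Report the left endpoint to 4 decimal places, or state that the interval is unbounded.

Test eqn y'=λy, z=hλ:
  k1=λy_n ⇒ h·k1=z·y_n;  k2=λ(1+16/25z)y_n ⇒ h·k2=z(1+16/25z)y_n
  y_{n+1}/y_n = 1 + 1/4z + 3/4z(1+16/25z) = 1 + z + 12/25z²
  Hence R(z) = 1 + z + 12/25z².

Solve |R(x)|<1 on ℝ⁻.
x=-0.76: |R|=0.5172
R=1: x+12/25x²=0 ⇒ x=−25/12=-2.0833; min R=1−1/(4·12/25)=0.4792>−1
Confirm numerically:
  x=-1.468: |R|=0.56641 <1
  x=-1.439: |R|=0.55495 <1
  x=-1.032: |R|=0.47921 <1
  x=-2.373: |R|=1.32994 >1
  x=-2.319: |R|=1.26233 >1
Stable set (-2.0833, 0).

z∈(-2.0833,0).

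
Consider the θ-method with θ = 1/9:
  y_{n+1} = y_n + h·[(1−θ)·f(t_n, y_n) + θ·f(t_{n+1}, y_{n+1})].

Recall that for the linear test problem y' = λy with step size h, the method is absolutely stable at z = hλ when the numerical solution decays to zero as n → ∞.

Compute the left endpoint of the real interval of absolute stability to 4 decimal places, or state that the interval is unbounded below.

z* = -2.5714.

On y'=λy, z=hλ:
  y_{n+1} = y_n + z·[8/9·y_n + 1/9·y_{n+1}] ⇒ (1 − 1/9z)y_{n+1} = (1 + 8/9z)y_n
  Hence R(z) = (1 + 8/9z)/(1 − 1/9z).

Need |R(x)|<1, x<0.
x=-0.83: |R|=0.2401
R=−1: 1+8/9x = −1+1/9x ⇒ -7/9x=2 ⇒ x=2/(-7/9)=-2.5714
Confirm numerically:
  x=-2.303: |R|=0.83376 <1
  x=-1.842: |R|=0.52905 <1
  x=-1.440: |R|=0.24138 <1
  x=-2.912: |R|=1.20013 >1
  x=-2.799: |R|=1.13501 >1
  x=-2.751: |R|=1.10697 >1
Stable set (-2.5714, 0).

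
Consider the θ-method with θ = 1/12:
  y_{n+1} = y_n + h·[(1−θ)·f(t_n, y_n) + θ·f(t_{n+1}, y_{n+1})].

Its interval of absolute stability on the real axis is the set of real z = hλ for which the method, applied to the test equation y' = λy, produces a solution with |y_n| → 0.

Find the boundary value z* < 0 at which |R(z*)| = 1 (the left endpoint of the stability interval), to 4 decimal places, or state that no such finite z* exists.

On y'=λy, z=hλ:
  y_{n+1} = y_n + z·[11/12·y_n + 1/12·y_{n+1}] ⇒ (1 − 1/12z)y_{n+1} = (1 + 11/12z)y_n
  so R(z) = (1 + 11/12z)/(1 − 1/12z).

Find x<0 with |R(x)|<1.
x=-1.14: |R|=0.0411
R=−1: 1+11/12x = −1+1/12x ⇒ -5/6x=2 ⇒ x=2/(-5/6)=-2.4000
Confirm numerically:
  x=-2.152: |R|=0.82476 <1
  x=-1.585: |R|=0.40007 <1
  x=-1.040: |R|=0.04294 <1
  x=-0.990: |R|=0.08545 <1
  x=-2.912: |R|=1.34335 >1
  x=-2.667: |R|=1.18204 >1
  x=-2.628: |R|=1.15587 >1
Interval (-2.4000, 0).

left endpoint -2.4000.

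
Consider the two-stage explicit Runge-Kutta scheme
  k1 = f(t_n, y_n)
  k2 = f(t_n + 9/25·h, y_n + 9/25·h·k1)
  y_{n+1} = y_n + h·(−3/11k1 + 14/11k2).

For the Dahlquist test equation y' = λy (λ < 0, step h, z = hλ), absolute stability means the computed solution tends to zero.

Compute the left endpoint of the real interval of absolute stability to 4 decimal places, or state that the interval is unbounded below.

left endpoint -2.1825.

Set f=λy, z=hλ:
  k1=λy_n ⇒ h·k1=z·y_n;  k2=λ(1+9/25z)y_n ⇒ h·k2=z(1+9/25z)y_n
  y_{n+1}/y_n = 1 − 3/11z + 14/11z(1+9/25z) = 1 + z + 126/275z²
  Hence R(z) = 1 + z + 126/275z².

Boundary: |R(x)|=1, x<0.
x=-0.41: |R|=0.6670
R=1: x+126/275x²=0 ⇒ x=−275/126=-2.1825; min R=1−1/(4·126/275)=0.4544>−1
Confirm numerically:
  x=-1.800: |R|=0.68451 <1
  x=-1.236: |R|=0.46396 <1
  x=-1.001: |R|=0.45810 <1
  x=-2.749: |R|=1.71348 >1
  x=-2.675: |R|=1.60358 >1
  x=-2.423: |R|=1.26695 >1
Stable set (-2.1825, 0).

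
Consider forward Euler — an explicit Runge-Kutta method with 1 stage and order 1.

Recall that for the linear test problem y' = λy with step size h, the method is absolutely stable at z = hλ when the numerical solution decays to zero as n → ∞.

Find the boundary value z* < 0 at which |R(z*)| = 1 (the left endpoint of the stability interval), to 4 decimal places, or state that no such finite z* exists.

left endpoint -2.0000.

On y'=λy, z=hλ:
  order 1, 1-stage ⇒ R(z)=1+z
  (e.g. R(-0.54)=0.46000, |R|=0.46000)

Find x<0 with |R(x)|<1.
x=-0.54: |R|=0.4600
|R(-2.24)|=1.2400 |R(-2.23)|=1.2300 |R(-1.67)|=0.6700
Bisect:
  x_lo=-2.5526 |R|=1.5526  x_hi=-0.3669 |R|=0.6331
  mid=-1.45972 |R|=0.45972 →hi
  mid=-2.00614 |R|=1.00614 →lo
  mid=-1.73293 |R|=0.73293 →hi
  mid=-1.86954 |R|=0.86954 →hi
  mid=-1.93784 |R|=0.93784 →hi
  mid=-1.97199 |R|=0.97199 →hi
  mid=-1.98907 |R|=0.98907 →hi
  mid=-1.99760 |R|=0.99760 →hi
  mid=-2.00187 |R|=1.00187 →lo
  mid=-1.99974 |R|=0.99974 →hi
  ...
  [-2.00000,-1.99987] ⇒ x*=-2.0000
Stable set (-2.0000, 0).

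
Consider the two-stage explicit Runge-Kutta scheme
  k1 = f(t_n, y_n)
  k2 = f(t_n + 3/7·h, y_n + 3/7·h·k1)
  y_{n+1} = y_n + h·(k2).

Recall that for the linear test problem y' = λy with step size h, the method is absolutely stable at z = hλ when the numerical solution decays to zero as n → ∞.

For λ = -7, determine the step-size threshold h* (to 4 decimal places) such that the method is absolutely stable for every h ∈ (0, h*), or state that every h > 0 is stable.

On y'=λy, z=hλ:
  k1=λy_n ⇒ h·k1=z·y_n;  k2=λ(1+3/7z)y_n ⇒ h·k2=z(1+3/7z)y_n
  y_{n+1}/y_n = 1 + z(1+3/7z) = 1 + z + 3/7z²
  Hence R(z) = 1 + z + 3/7z².

Need |R(x)|<1, x<0.
x=-1.66: |R|=0.5210
R=1: x+3/7x²=0 ⇒ x=−7/3=-2.3333; min R=1−1/(4·3/7)=0.4167>−1
Confirm numerically:
  x=-1.879: |R|=0.63413 <1
  x=-1.443: |R|=0.44939 <1
  x=-1.013: |R|=0.42679 <1
  x=-1.001: |R|=0.42843 <1
  x=-2.688: |R|=1.40858 >1
  x=-2.656: |R|=1.36729 >1
So |R|<1 on (-2.3333, 0).

(-2.3333,0); λ=-7 ⇒ h* = (7/3)/7 = 0.3333.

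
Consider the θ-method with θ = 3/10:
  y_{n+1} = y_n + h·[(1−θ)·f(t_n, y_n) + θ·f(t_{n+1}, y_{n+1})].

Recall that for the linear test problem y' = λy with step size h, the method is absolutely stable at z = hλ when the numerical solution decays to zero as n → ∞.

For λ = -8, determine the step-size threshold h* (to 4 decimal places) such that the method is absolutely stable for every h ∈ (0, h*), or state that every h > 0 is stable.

(-5.0000,0); λ=-8 ⇒ h* = (5)/8 = 0.6250.

On y'=λy, z=hλ:
  y_{n+1} = y_n + z·[7/10·y_n + 3/10·y_{n+1}] ⇒ (1 − 3/10z)y_{n+1} = (1 + 7/10z)y_n
  Hence R(z) = (1 + 7/10z)/(1 − 3/10z).

Find x<0 with |R(x)|<1.
x=-1.42: |R|=0.0042
R=−1: 1+7/10x = −1+3/10x ⇒ -2/5x=2 ⇒ x=2/(-2/5)=-5.0000
Confirm numerically:
  x=-4.314: |R|=0.88039 <1
  x=-3.912: |R|=0.79978 <1
  x=-3.212: |R|=0.63577 <1
  x=-2.209: |R|=0.32856 <1
  x=-5.485: |R|=1.07333 >1
  x=-5.382: |R|=1.05844 >1
  x=-5.235: |R|=1.03657 >1
Stable set (-5.0000, 0).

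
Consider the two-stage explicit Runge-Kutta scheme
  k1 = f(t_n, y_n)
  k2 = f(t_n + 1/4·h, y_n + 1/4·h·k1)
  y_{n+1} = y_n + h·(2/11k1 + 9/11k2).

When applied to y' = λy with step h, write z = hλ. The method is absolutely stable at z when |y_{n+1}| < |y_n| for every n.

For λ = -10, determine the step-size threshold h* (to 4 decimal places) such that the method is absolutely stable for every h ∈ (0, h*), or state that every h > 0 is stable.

On y'=λy, z=hλ:
  k1=λy_n ⇒ h·k1=z·y_n;  k2=λ(1+1/4z)y_n ⇒ h·k2=z(1+1/4z)y_n
  y_{n+1}/y_n = 1 + 2/11z + 9/11z(1+1/4z) = 1 + z + 9/44z²
  so R(z) = 1 + z + 9/44z².

Find x<0 with |R(x)|<1.
x=-1.33: |R|=0.0318
R=1: x+9/44x²=0 ⇒ x=−44/9=-4.8889; min R=1−1/(4·9/44)=-0.2222>−1
Confirm numerically:
  x=-4.419: |R|=0.57527 <1
  x=-3.662: |R|=0.08100 <1
  x=-2.969: |R|=0.16594 <1
  x=-2.077: |R|=0.19461 <1
  x=-5.323: |R|=1.47266 >1
  x=-5.219: |R|=1.35240 >1
Interval (-4.8889, 0).

(-4.8889,0); λ=-10 ⇒ h* = (44/9)/10 = 0.4889.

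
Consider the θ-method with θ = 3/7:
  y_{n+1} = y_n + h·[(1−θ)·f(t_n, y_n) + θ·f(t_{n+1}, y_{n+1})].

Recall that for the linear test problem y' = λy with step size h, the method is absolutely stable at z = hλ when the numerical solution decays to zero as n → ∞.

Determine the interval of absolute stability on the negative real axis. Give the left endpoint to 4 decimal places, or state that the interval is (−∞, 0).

(-14.0000, 0).

Test eqn y'=λy, z=hλ:
  y_{n+1} = y_n + z·[4/7·y_n + 3/7·y_{n+1}] ⇒ (1 − 3/7z)y_{n+1} = (1 + 4/7z)y_n
  so R(z) = (1 + 4/7z)/(1 − 3/7z).

Find x<0 with |R(x)|<1.
x=-1.68: |R|=0.0233
R=−1: 1+4/7x = −1+3/7x ⇒ -1/7x=2 ⇒ x=2/(-1/7)=-14.0000
Confirm numerically:
  x=-13.143: |R|=0.98154 <1
  x=-9.673: |R|=0.87987 <1
  x=-9.208: |R|=0.86160 <1
  x=-8.464: |R|=0.82909 <1
  x=-14.428: |R|=1.00851 >1
  x=-14.347: |R|=1.00693 >1
  x=-14.055: |R|=1.00112 >1
Stable set (-14.0000, 0).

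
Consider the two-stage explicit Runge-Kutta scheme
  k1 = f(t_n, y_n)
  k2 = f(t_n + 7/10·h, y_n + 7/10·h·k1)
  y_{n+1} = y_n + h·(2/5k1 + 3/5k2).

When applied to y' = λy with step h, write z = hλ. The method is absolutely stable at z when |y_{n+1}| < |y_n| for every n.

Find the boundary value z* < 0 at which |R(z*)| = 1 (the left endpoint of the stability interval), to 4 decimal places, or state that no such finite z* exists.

On y'=λy, z=hλ:
  k1=λy_n ⇒ h·k1=z·y_n;  k2=λ(1+7/10z)y_n ⇒ h·k2=z(1+7/10z)y_n
  y_{n+1}/y_n = 1 + 2/5z + 3/5z(1+7/10z) = 1 + z + 21/50z²
  ⇒ R(z) = 1 + z + 21/50z².

Need |R(x)|<1, x<0.
x=-1.11: |R|=0.4075
R=1: x+21/50x²=0 ⇒ x=−50/21=-2.3810; min R=1−1/(4·21/50)=0.4048>−1
Confirm numerically:
  x=-2.068: |R|=0.72818 <1
  x=-2.061: |R|=0.72304 <1
  x=-1.484: |R|=0.44095 <1
  x=-2.785: |R|=1.47261 >1
  x=-2.573: |R|=1.20754 >1
  x=-2.521: |R|=1.14829 >1
Interval (-2.3810, 0).

z* = -2.3810.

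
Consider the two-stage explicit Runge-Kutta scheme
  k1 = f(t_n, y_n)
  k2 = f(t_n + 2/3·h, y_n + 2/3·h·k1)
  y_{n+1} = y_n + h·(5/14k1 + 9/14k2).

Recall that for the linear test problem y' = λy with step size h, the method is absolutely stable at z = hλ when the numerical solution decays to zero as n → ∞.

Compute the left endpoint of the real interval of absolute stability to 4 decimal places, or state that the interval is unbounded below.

On y'=λy, z=hλ:
  k1=λy_n ⇒ h·k1=z·y_n;  k2=λ(1+2/3z)y_n ⇒ h·k2=z(1+2/3z)y_n
  y_{n+1}/y_n = 1 + 5/14z + 9/14z(1+2/3z) = 1 + z + 3/7z²
  ⇒ R(z) = 1 + z + 3/7z².

Boundary: |R(x)|=1, x<0.
x=-1.6: |R|=0.4971
R=1: x+3/7x²=0 ⇒ x=−7/3=-2.3333; min R=1−1/(4·3/7)=0.4167>−1
Confirm numerically:
  x=-2.147: |R|=0.82855 <1
  x=-1.816: |R|=0.59737 <1
  x=-1.555: |R|=0.48130 <1
  x=-1.188: |R|=0.41686 <1
  x=-2.600: |R|=1.29714 >1
  x=-2.483: |R|=1.15927 >1
Interval (-2.3333, 0).

z* = -2.3333.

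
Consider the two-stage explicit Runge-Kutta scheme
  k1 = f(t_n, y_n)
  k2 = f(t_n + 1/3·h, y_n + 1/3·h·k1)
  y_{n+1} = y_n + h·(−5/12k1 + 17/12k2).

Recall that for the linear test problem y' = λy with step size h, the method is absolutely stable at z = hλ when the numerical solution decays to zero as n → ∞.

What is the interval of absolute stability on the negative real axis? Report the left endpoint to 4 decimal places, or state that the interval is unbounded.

Set f=λy, z=hλ:
  k1=λy_n ⇒ h·k1=z·y_n;  k2=λ(1+1/3z)y_n ⇒ h·k2=z(1+1/3z)y_n
  y_{n+1}/y_n = 1 − 5/12z + 17/12z(1+1/3z) = 1 + z + 17/36z²
  ⇒ R(z) = 1 + z + 17/36z².

Boundary: |R(x)|=1, x<0.
x=-0.33: |R|=0.7214
R=1: x+17/36x²=0 ⇒ x=−36/17=-2.1176; min R=1−1/(4·17/36)=0.4706>−1
Confirm numerically:
  x=-2.073: |R|=0.95629 <1
  x=-1.986: |R|=0.87654 <1
  x=-1.876: |R|=0.78593 <1
  x=-0.932: |R|=0.47818 <1
  x=-2.682: |R|=1.71475 >1
  x=-2.638: |R|=1.64822 >1
  x=-2.199: |R|=1.08448 >1
So |R|<1 on (-2.1176, 0).

z∈(-2.1176,0).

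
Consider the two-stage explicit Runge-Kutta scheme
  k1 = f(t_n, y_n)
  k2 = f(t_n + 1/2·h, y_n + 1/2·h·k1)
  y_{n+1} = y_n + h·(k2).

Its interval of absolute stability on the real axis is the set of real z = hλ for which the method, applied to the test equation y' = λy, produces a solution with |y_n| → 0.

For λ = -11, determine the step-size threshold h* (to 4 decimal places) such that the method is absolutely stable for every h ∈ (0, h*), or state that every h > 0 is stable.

(-2.0000,0); λ=-11 ⇒ h* = (2)/11 = 0.1818.

With y'=λy (z=hλ):
  k1=λy_n ⇒ h·k1=z·y_n;  k2=λ(1+1/2z)y_n ⇒ h·k2=z(1+1/2z)y_n
  y_{n+1}/y_n = 1 + z(1+1/2z) = 1 + z + 1/2z²
  ⇒ R(z) = 1 + z + 1/2z².

Boundary: |R(x)|=1, x<0.
x=-1.27: |R|=0.5364
R=1: x+1/2x²=0 ⇒ x=−2=-2.0000; min R=1−1/(4·1/2)=0.5000>−1
Confirm numerically:
  x=-1.695: |R|=0.74151 <1
  x=-1.576: |R|=0.66589 <1
  x=-1.509: |R|=0.62954 <1
  x=-2.579: |R|=1.74662 >1
  x=-2.126: |R|=1.13394 >1
Interval (-2.0000, 0).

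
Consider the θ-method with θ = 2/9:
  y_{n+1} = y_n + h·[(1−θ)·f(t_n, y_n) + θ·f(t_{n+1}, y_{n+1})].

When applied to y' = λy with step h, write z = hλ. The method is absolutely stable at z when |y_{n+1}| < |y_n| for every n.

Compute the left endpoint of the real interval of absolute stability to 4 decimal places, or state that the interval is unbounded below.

left endpoint -3.6000.

With y'=λy (z=hλ):
  y_{n+1} = y_n + z·[7/9·y_n + 2/9·y_{n+1}] ⇒ (1 − 2/9z)y_{n+1} = (1 + 7/9z)y_n
  R(z) = (1 + 7/9z)/(1 − 2/9z).

Solve |R(x)|<1 on ℝ⁻.
x=-0.76: |R|=0.3498
R=−1: 1+7/9x = −1+2/9x ⇒ -5/9x=2 ⇒ x=2/(-5/9)=-3.6000
Confirm numerically:
  x=-2.930: |R|=0.77456 <1
  x=-2.786: |R|=0.72070 <1
  x=-2.559: |R|=0.63132 <1
  x=-4.013: |R|=1.12129 >1
  x=-4.008: |R|=1.11989 >1
  x=-3.662: |R|=1.01899 >1
So |R|<1 on (-3.6000, 0).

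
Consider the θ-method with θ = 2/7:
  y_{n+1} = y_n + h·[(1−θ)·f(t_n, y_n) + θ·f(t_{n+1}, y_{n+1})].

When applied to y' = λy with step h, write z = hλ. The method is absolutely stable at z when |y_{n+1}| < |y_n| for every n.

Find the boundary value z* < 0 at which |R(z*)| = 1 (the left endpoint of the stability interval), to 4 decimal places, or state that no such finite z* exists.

z* = -4.6667.

Set f=λy, z=hλ:
  y_{n+1} = y_n + z·[5/7·y_n + 2/7·y_{n+1}] ⇒ (1 − 2/7z)y_{n+1} = (1 + 5/7z)y_n
  ⇒ R(z) = (1 + 5/7z)/(1 − 2/7z).

Boundary: |R(x)|=1, x<0.
x=-1.7: |R|=0.1442
R=−1: 1+5/7x = −1+2/7x ⇒ -3/7x=2 ⇒ x=2/(-3/7)=-4.6667
Confirm numerically:
  x=-4.188: |R|=0.90661 <1
  x=-4.124: |R|=0.89323 <1
  x=-2.822: |R|=0.56232 <1
  x=-5.071: |R|=1.07076 >1
  x=-4.957: |R|=1.05150 >1
  x=-4.936: |R|=1.04789 >1
So |R|<1 on (-4.6667, 0).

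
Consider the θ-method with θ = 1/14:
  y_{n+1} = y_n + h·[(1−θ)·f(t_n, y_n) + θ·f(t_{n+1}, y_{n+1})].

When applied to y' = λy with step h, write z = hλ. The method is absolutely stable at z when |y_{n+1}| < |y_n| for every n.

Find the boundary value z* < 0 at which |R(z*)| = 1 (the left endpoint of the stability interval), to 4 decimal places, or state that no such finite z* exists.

z* = -2.3333.

On y'=λy, z=hλ:
  y_{n+1} = y_n + z·[13/14·y_n + 1/14·y_{n+1}] ⇒ (1 − 1/14z)y_{n+1} = (1 + 13/14z)y_n
  Hence R(z) = (1 + 13/14z)/(1 − 1/14z).

Find x<0 with |R(x)|<1.
x=-1.08: |R|=0.0027
R=−1: 1+13/14x = −1+1/14x ⇒ -6/7x=2 ⇒ x=2/(-6/7)=-2.3333
Confirm numerically:
  x=-1.659: |R|=0.48324 <1
  x=-1.584: |R|=0.42300 <1
  x=-1.164: |R|=0.07465 <1
  x=-2.788: |R|=1.32499 >1
  x=-2.763: |R|=1.30758 >1
Stable set (-2.3333, 0).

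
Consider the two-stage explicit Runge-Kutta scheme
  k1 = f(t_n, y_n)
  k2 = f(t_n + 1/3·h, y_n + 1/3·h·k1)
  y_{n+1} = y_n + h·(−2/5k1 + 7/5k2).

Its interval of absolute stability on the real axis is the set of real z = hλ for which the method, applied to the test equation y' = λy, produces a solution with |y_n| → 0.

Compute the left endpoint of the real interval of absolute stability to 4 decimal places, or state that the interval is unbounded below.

z* = -2.1429.

Test eqn y'=λy, z=hλ:
  k1=λy_n ⇒ h·k1=z·y_n;  k2=λ(1+1/3z)y_n ⇒ h·k2=z(1+1/3z)y_n
  y_{n+1}/y_n = 1 − 2/5z + 7/5z(1+1/3z) = 1 + z + 7/15z²
  Hence R(z) = 1 + z + 7/15z².

Solve |R(x)|<1 on ℝ⁻.
x=-0.44: |R|=0.6503
R=1: x+7/15x²=0 ⇒ x=−15/7=-2.1429; min R=1−1/(4·7/15)=0.4643>−1
Confirm numerically:
  x=-1.478: |R|=0.54143 <1
  x=-1.170: |R|=0.46882 <1
  x=-1.077: |R|=0.46430 <1
  x=-0.938: |R|=0.47259 <1
  x=-2.652: |R|=1.63012 >1
  x=-2.419: |R|=1.31173 >1
  x=-2.234: |R|=1.09502 >1
Interval (-2.1429, 0).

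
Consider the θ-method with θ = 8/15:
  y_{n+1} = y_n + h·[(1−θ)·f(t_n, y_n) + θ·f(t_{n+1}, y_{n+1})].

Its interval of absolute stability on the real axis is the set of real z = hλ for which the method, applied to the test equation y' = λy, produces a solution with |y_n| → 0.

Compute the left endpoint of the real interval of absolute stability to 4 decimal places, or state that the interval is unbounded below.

(−∞, 0) — no finite endpoint.

With y'=λy (z=hλ):
  y_{n+1} = y_n + z·[7/15·y_n + 8/15·y_{n+1}] ⇒ (1 − 8/15z)y_{n+1} = (1 + 7/15z)y_n
  ⇒ R(z) = (1 + 7/15z)/(1 − 8/15z).

Boundary: |R(x)|=1, x<0.
x=-0.39: |R|=0.6772
x=-2: |R|=0.0323
x=-10: |R|=0.5789
x=-100: |R|=0.8405
θ=8/15≥1/2 ⇒ |1+7/15x|<|1−8/15x| ∀x<0 ⇒ stable on all of ℝ⁻.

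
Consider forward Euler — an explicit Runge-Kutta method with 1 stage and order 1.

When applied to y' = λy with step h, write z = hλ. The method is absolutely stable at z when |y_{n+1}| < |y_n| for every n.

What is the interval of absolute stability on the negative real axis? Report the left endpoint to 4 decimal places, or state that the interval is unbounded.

(-2.0000, 0).

On y'=λy, z=hλ:
  order 1, 1-stage ⇒ R(z)=1+z
  (e.g. R(-1.63)=-0.63000, |R|=0.63000)

Solve |R(x)|<1 on ℝ⁻.
x=-1.63: |R|=0.6300
|R(-2.1)|=1.1000 |R(-1.96)|=0.9600 |R(-1.77)|=0.7700
Bisect:
  x_lo=-2.8065 |R|=1.8065  x_hi=-0.1915 |R|=0.8085
  mid=-1.49902 |R|=0.49902 →hi
  mid=-2.15276 |R|=1.15276 →lo
  mid=-1.82589 |R|=0.82589 →hi
  mid=-1.98933 |R|=0.98933 →hi
  mid=-2.07105 |R|=1.07105 →lo
  mid=-2.03019 |R|=1.03019 →lo
  mid=-2.00976 |R|=1.00976 →lo
  mid=-1.99954 |R|=0.99954 →hi
  ...
  [-2.00002,-1.99986] ⇒ x*=-2.0000
So |R|<1 on (-2.0000, 0).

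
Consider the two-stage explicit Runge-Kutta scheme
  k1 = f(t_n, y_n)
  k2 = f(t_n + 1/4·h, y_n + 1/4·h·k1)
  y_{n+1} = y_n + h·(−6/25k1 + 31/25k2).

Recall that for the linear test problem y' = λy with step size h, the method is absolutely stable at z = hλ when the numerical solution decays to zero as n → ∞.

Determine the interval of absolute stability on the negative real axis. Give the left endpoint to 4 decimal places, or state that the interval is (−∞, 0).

On y'=λy, z=hλ:
  k1=λy_n ⇒ h·k1=z·y_n;  k2=λ(1+1/4z)y_n ⇒ h·k2=z(1+1/4z)y_n
  y_{n+1}/y_n = 1 − 6/25z + 31/25z(1+1/4z) = 1 + z + 31/100z²
  so R(z) = 1 + z + 31/100z².

Solve |R(x)|<1 on ℝ⁻.
x=-0.85: |R|=0.3740
R=1: x+31/100x²=0 ⇒ x=−100/31=-3.2258; min R=1−1/(4·31/100)=0.1935>−1
Confirm numerically:
  x=-3.145: |R|=0.92122 <1
  x=-2.274: |R|=0.32903 <1
  x=-1.577: |R|=0.19395 <1
  x=-1.443: |R|=0.20250 <1
  x=-3.563: |R|=1.37244 >1
  x=-3.363: |R|=1.14303 >1
So |R|<1 on (-3.2258, 0).

(-3.2258, 0).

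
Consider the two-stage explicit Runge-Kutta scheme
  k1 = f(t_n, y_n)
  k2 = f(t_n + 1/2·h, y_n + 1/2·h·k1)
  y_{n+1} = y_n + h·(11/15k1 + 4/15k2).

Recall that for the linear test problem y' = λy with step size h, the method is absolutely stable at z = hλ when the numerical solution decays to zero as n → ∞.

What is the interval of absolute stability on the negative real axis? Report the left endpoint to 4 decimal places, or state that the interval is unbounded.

On y'=λy, z=hλ:
  k1=λy_n ⇒ h·k1=z·y_n;  k2=λ(1+1/2z)y_n ⇒ h·k2=z(1+1/2z)y_n
  y_{n+1}/y_n = 1 + 11/15z + 4/15z(1+1/2z) = 1 + z + 2/15z²
  so R(z) = 1 + z + 2/15z².

Need |R(x)|<1, x<0.
x=-1.73: |R|=0.3309
R=1: x+2/15x²=0 ⇒ x=−15/2=-7.5000; min R=1−1/(4·2/15)=-0.8750>−1
Confirm numerically:
  x=-4.946: |R|=0.68428 <1
  x=-3.913: |R|=0.87146 <1
  x=-3.742: |R|=0.87499 <1
  x=-7.989: |R|=1.52088 >1
  x=-7.988: |R|=1.51975 >1
Interval (-7.5000, 0).

z∈(-7.5000,0).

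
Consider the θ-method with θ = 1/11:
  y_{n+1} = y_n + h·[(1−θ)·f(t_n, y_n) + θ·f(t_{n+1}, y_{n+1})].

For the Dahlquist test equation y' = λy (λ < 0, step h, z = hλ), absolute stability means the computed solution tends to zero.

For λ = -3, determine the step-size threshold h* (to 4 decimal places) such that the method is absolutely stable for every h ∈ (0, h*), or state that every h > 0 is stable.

(-2.4444,0); λ=-3 ⇒ h* = (22/9)/3 = 0.8148.

Test eqn y'=λy, z=hλ:
  y_{n+1} = y_n + z·[10/11·y_n + 1/11·y_{n+1}] ⇒ (1 − 1/11z)y_{n+1} = (1 + 10/11z)y_n
  Hence R(z) = (1 + 10/11z)/(1 − 1/11z).

Boundary: |R(x)|=1, x<0.
x=-0.54: |R|=0.4853
R=−1: 1+10/11x = −1+1/11x ⇒ -9/11x=2 ⇒ x=2/(-9/11)=-2.4444
Confirm numerically:
  x=-2.300: |R|=0.90226 <1
  x=-2.078: |R|=0.74782 <1
  x=-0.981: |R|=0.09932 <1
  x=-2.957: |R|=1.33052 >1
  x=-2.516: |R|=1.04765 >1
  x=-2.515: |R|=1.04698 >1
Interval (-2.4444, 0).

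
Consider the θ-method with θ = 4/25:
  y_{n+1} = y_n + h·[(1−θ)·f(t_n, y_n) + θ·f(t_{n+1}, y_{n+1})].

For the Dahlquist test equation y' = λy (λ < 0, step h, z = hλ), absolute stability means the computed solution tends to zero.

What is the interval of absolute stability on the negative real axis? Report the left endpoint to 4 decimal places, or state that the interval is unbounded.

(-2.9412, 0).

With y'=λy (z=hλ):
  y_{n+1} = y_n + z·[21/25·y_n + 4/25·y_{n+1}] ⇒ (1 − 4/25z)y_{n+1} = (1 + 21/25z)y_n
  so R(z) = (1 + 21/25z)/(1 − 4/25z).

Solve |R(x)|<1 on ℝ⁻.
x=-1.14: |R|=0.0359
R=−1: 1+21/25x = −1+4/25x ⇒ -17/25x=2 ⇒ x=2/(-17/25)=-2.9412
Confirm numerically:
  x=-2.516: |R|=0.79386 <1
  x=-2.496: |R|=0.78367 <1
  x=-2.308: |R|=0.68556 <1
  x=-1.934: |R|=0.47697 <1
  x=-3.530: |R|=1.25588 >1
  x=-3.511: |R|=1.24810 >1
So |R|<1 on (-2.9412, 0).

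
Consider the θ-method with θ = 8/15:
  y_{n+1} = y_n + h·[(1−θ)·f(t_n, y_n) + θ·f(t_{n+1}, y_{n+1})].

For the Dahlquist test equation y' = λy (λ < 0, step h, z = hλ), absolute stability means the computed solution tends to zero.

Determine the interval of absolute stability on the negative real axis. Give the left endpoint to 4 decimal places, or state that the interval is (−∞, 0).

unbounded; (−∞, 0).

Test eqn y'=λy, z=hλ:
  y_{n+1} = y_n + z·[7/15·y_n + 8/15·y_{n+1}] ⇒ (1 − 8/15z)y_{n+1} = (1 + 7/15z)y_n
  ⇒ R(z) = (1 + 7/15z)/(1 − 8/15z).

Need |R(x)|<1, x<0.
x=-1.47: |R|=0.1760
x=-2: |R|=0.0323
x=-10: |R|=0.5789
x=-100: |R|=0.8405
θ=8/15≥1/2 ⇒ |1+7/15x|<|1−8/15x| ∀x<0 ⇒ unbounded interval.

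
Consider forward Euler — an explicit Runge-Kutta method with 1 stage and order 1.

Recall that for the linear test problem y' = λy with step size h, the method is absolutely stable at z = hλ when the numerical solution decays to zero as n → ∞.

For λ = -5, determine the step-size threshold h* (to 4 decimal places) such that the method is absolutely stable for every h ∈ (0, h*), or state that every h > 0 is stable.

(-2.0000,0); λ=-5 ⇒ h* = 0.4000.

On y'=λy, z=hλ:
  order 1, 1-stage ⇒ R(z)=1+z
  (e.g. R(-1.66)=-0.66000, |R|=0.66000)

Boundary: |R(x)|=1, x<0.
x=-1.66: |R|=0.6600
|R(-2.34)|=1.3400 |R(-1.11)|=0.1100 |R(-0.57)|=0.4300
Bisect:
  x_lo=-2.4837 |R|=1.4837  x_hi=-0.2572 |R|=0.7428
  mid=-1.37041 |R|=0.37041 →hi
  mid=-1.92705 |R|=0.92705 →hi
  mid=-2.20536 |R|=1.20536 →lo
  mid=-2.06620 |R|=1.06620 →lo
  mid=-1.99662 |R|=0.99662 →hi
  mid=-2.03141 |R|=1.03141 →lo
  mid=-2.01402 |R|=1.01402 →lo
  mid=-2.00532 |R|=1.00532 →lo
  ...
  [-2.00002,-1.99989] ⇒ x*=-2.0000
Interval (-2.0000, 0).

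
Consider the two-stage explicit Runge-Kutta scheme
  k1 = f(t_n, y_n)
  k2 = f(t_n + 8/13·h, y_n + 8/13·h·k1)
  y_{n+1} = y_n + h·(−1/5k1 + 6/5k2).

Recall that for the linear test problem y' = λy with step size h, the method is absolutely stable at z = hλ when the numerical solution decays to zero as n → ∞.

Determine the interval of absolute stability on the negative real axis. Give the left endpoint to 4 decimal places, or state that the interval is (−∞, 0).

z∈(-1.3542,0).

On y'=λy, z=hλ:
  k1=λy_n ⇒ h·k1=z·y_n;  k2=λ(1+8/13z)y_n ⇒ h·k2=z(1+8/13z)y_n
  y_{n+1}/y_n = 1 − 1/5z + 6/5z(1+8/13z) = 1 + z + 48/65z²
  R(z) = 1 + z + 48/65z².

Solve |R(x)|<1 on ℝ⁻.
x=-0.4: |R|=0.7182
R=1: x+48/65x²=0 ⇒ x=−65/48=-1.3542; min R=1−1/(4·48/65)=0.6615>−1
Confirm numerically:
  x=-1.215: |R|=0.87514 <1
  x=-1.125: |R|=0.80962 <1
  x=-1.113: |R|=0.80178 <1
  x=-1.111: |R|=0.80050 <1
  x=-1.926: |R|=1.81331 >1
  x=-1.920: |R|=1.80226 >1
  x=-1.611: |R|=1.30554 >1
So |R|<1 on (-1.3542, 0).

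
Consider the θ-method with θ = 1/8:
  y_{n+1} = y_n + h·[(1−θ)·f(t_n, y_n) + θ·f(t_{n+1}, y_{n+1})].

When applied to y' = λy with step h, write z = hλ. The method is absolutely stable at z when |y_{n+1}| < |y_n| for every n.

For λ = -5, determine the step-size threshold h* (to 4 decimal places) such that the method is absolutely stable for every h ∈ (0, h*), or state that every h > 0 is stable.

With y'=λy (z=hλ):
  y_{n+1} = y_n + z·[7/8·y_n + 1/8·y_{n+1}] ⇒ (1 − 1/8z)y_{n+1} = (1 + 7/8z)y_n
  R(z) = (1 + 7/8z)/(1 − 1/8z).

Boundary: |R(x)|=1, x<0.
x=-1.76: |R|=0.4426
R=−1: 1+7/8x = −1+1/8x ⇒ -3/4x=2 ⇒ x=2/(-3/4)=-2.6667
Confirm numerically:
  x=-2.435: |R|=0.86679 <1
  x=-1.778: |R|=0.45469 <1
  x=-1.621: |R|=0.34788 <1
  x=-3.231: |R|=1.30149 >1
  x=-3.030: |R|=1.19764 >1
  x=-2.803: |R|=1.07572 >1
Stable set (-2.6667, 0).

(-2.6667,0); λ=-5 ⇒ h* = (8/3)/5 = 0.5333.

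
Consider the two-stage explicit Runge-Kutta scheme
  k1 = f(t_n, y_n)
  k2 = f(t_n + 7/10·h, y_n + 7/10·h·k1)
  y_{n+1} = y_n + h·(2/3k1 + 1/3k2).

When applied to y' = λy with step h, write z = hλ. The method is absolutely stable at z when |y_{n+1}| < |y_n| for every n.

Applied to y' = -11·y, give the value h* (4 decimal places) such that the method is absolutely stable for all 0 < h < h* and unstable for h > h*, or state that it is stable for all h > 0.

(-4.2857,0); λ=-11 ⇒ h* = (30/7)/11 = 0.3896.

Set f=λy, z=hλ:
  k1=λy_n ⇒ h·k1=z·y_n;  k2=λ(1+7/10z)y_n ⇒ h·k2=z(1+7/10z)y_n
  y_{n+1}/y_n = 1 + 2/3z + 1/3z(1+7/10z) = 1 + z + 7/30z²
  Hence R(z) = 1 + z + 7/30z².

Find x<0 with |R(x)|<1.
x=-1.16: |R|=0.1540
R=1: x+7/30x²=0 ⇒ x=−30/7=-4.2857; min R=1−1/(4·7/30)=-0.0714>−1
Confirm numerically:
  x=-4.132: |R|=0.85180 <1
  x=-2.659: |R|=0.00927 <1
  x=-2.443: |R|=0.05041 <1
  x=-1.894: |R|=0.05698 <1
  x=-4.611: |R|=1.34997 >1
  x=-4.507: |R|=1.23271 >1
  x=-4.320: |R|=1.03456 >1
So |R|<1 on (-4.2857, 0).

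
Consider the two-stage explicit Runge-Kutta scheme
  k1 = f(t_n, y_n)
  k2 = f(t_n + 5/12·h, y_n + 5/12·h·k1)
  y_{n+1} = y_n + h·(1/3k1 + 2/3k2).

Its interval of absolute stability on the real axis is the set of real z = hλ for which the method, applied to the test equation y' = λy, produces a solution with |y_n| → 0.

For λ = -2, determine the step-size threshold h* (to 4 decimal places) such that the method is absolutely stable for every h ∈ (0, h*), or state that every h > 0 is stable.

(-3.6000,0); λ=-2 ⇒ h* = (18/5)/2 = 1.8000.

On y'=λy, z=hλ:
  k1=λy_n ⇒ h·k1=z·y_n;  k2=λ(1+5/12z)y_n ⇒ h·k2=z(1+5/12z)y_n
  y_{n+1}/y_n = 1 + 1/3z + 2/3z(1+5/12z) = 1 + z + 5/18z²
  so R(z) = 1 + z + 5/18z².

Boundary: |R(x)|=1, x<0.
x=-1.67: |R|=0.1047
R=1: x+5/18x²=0 ⇒ x=−18/5=-3.6000; min R=1−1/(4·5/18)=0.1000>−1
Confirm numerically:
  x=-3.107: |R|=0.57451 <1
  x=-2.854: |R|=0.40859 <1
  x=-2.341: |R|=0.18130 <1
  x=-1.880: |R|=0.10178 <1
  x=-4.099: |R|=1.56817 >1
  x=-4.039: |R|=1.49253 >1
  x=-3.915: |R|=1.34256 >1
Interval (-3.6000, 0).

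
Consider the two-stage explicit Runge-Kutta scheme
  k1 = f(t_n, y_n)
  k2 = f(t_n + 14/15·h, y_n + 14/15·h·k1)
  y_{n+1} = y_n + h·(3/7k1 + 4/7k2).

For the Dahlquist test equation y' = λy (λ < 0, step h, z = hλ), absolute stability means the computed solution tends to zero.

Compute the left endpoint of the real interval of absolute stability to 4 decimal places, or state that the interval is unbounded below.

z* = -1.8750.

Test eqn y'=λy, z=hλ:
  k1=λy_n ⇒ h·k1=z·y_n;  k2=λ(1+14/15z)y_n ⇒ h·k2=z(1+14/15z)y_n
  y_{n+1}/y_n = 1 + 3/7z + 4/7z(1+14/15z) = 1 + z + 8/15z²
  ⇒ R(z) = 1 + z + 8/15z².

Need |R(x)|<1, x<0.
x=-0.48: |R|=0.6429
R=1: x+8/15x²=0 ⇒ x=−15/8=-1.8750; min R=1−1/(4·8/15)=0.5312>−1
Confirm numerically:
  x=-1.768: |R|=0.89911 <1
  x=-1.753: |R|=0.88594 <1
  x=-1.491: |R|=0.69464 <1
  x=-1.121: |R|=0.54921 <1
  x=-2.112: |R|=1.26696 >1
  x=-2.055: |R|=1.19728 >1
So |R|<1 on (-1.8750, 0).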